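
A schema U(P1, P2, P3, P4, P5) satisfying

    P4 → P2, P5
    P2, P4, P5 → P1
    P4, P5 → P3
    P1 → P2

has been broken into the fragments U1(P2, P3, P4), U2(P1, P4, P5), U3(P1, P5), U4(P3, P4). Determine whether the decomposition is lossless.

Yes

Chase test. Columns are P1, P2, P3, P4, P5; row i has aⱼ where attribute j ∈ Ui, else bᵢⱼ.
Initial tableau (one row per fragment):
  row 1: b11 a2 a3 a4 b15
  row 2: a1 b22 b23 a4 a5
  row 3: a1 b32 b33 b34 a5
  row 4: b41 b42 a3 a4 b45
Rows 1 and 2 agree on P4; apply P4→P2, P5 and equate their P2, P5 entries.
Rows 1 and 4 agree on P4; apply P4→P2, P5 and equate their P2, P5 entries.
Rows 1 and 2 agree on P2, P4, P5; apply P2, P4, P5→P1 and equate their P1 entries.
Rows 1 and 4 agree on P2, P4, P5; apply P2, P4, P5→P1 and equate their P1 entries.
Rows 1 and 2 agree on P4, P5; apply P4, P5→P3 and equate their P3 entries.
Rows 1 and 3 agree on P1; apply P1→P2 and equate their P2 entries.
Row 1 is now all distinguished symbols — the join is lossless.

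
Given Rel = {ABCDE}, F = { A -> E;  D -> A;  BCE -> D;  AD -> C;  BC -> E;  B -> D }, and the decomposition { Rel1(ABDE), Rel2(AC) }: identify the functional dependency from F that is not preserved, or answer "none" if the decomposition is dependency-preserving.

Check AD → C: no single fragment contains all of {ACD}, and the restricted closure of {AD} across the fragments never reaches {C}.
A → E is preserved.
D → A is preserved.
BCE → D is preserved.
BC → E is preserved.
B → D is preserved.

AD -> C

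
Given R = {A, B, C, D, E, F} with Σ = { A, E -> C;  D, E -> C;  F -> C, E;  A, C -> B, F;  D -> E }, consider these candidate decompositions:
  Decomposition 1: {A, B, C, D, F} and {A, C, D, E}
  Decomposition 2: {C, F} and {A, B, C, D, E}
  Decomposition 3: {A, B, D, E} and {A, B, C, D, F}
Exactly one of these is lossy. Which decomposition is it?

Decomposition 1: common = {A, C, D}, closure = {A, B, C, D, E, F} → lossless.
Decomposition 2: common = {C}, closure = {C} → lossy.
Decomposition 3: common = {A, B, D}, closure = {A, B, C, D, E, F} → lossless.

Decomposition 2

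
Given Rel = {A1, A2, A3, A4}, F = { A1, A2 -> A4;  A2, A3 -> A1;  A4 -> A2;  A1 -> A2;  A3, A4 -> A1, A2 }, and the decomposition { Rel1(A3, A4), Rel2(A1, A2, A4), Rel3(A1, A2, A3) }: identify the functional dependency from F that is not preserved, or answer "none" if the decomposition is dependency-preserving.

A1, A2 → A4 lies within Rel2.
A2, A3 → A1 lies within Rel3.
A4 → A2 lies within Rel2.
A1 → A2 lies within Rel2.
A3, A4 → A1, A2: restricted closure across fragments reaches A1, A2.
Every dependency is enforceable on the fragments, so the decomposition is dependency-preserving.

none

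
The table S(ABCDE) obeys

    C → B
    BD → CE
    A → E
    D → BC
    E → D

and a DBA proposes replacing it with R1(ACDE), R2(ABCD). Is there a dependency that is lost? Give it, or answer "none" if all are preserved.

C → B lies within R2.
BD → CE: restricted closure across fragments reaches CE.
A → E lies within R1.
D → BC lies within R2.
E → D lies within R1.
Every dependency is enforceable on the fragments, so the decomposition is dependency-preserving.

none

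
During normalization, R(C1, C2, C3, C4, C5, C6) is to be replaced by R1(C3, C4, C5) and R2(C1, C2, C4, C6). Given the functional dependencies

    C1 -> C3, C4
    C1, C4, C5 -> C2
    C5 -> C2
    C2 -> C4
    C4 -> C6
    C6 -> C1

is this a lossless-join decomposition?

No

Common attributes: R1 ∩ R2 = {C4}.
Closure of {C4}: C4 → C6 applies, adding C6; C6 → C1 applies, adding C1; C1 → C3, C4 applies, adding C3. So (C4)⁺ = {C1, C3, C4, C6}.
The closure contains neither all of R1 = {C3, C4, C5} nor all of R2 = {C1, C2, C4, C6}, so the common attributes are not a superkey of either fragment. The join is lossy.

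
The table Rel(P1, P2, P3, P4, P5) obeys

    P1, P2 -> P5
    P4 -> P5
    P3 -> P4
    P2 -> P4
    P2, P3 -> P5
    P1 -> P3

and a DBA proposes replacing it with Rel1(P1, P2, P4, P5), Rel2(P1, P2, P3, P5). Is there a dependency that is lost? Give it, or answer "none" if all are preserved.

P3 -> P4

Check P3 → P4: no single fragment contains all of {P3, P4}, and the restricted closure of {P3} across the fragments never reaches {P4}.
P1, P2 → P5 is preserved.
P4 → P5 is preserved.
P2 → P4 is preserved.
P2, P3 → P5 is preserved.
P1 → P3 is preserved.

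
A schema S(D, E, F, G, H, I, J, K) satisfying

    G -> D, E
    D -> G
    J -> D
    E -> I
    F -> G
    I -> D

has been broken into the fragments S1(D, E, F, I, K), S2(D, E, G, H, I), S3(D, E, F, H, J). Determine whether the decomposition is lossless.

Chase test. Columns are D, E, F, G, H, I, J, K; row i has aⱼ where attribute j ∈ Si, else bᵢⱼ.
Initial tableau (one row per fragment):
  row 1: a1 a2 a3 b14 b15 a6 b17 a8
  row 2: a1 a2 b23 a4 a5 a6 b27 b28
  row 3: a1 a2 a3 b34 a5 b36 a7 b38
Rows 1 and 2 agree on D; apply D→G and equate their G entries.
Rows 1 and 3 agree on D; apply D→G and equate their G entries.
Rows 1 and 3 agree on E; apply E→I and equate their I entries.
No row becomes fully distinguished — the join is lossy.

No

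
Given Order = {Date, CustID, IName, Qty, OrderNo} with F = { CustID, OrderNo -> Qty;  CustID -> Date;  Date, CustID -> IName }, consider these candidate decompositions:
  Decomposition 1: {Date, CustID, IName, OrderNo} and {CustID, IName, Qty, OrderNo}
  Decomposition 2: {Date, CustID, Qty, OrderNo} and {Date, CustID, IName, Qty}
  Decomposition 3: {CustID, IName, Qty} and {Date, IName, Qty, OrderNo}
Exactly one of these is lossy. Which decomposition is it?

Decomposition 3

Decomposition 1: common = {CustID, IName, OrderNo}, closure = {Date, CustID, IName, Qty, OrderNo} → lossless.
Decomposition 2: common = {Date, CustID, Qty}, closure = {Date, CustID, IName, Qty} → lossless.
Decomposition 3: common = {IName, Qty}, closure = {IName, Qty} → lossy.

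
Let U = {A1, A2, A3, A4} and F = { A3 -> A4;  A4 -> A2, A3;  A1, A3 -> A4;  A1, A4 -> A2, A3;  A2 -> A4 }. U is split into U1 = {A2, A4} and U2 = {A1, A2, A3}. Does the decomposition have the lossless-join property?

Yes

Common attributes: U1 ∩ U2 = {A2}.
Closure of {A2}: A2 → A4 applies, adding A4; A4 → A2, A3 applies, adding A3. So (A2)⁺ = {A2, A3, A4}.
This closure contains every attribute of U1, so U1 ∩ U2 → U1. The join is lossless.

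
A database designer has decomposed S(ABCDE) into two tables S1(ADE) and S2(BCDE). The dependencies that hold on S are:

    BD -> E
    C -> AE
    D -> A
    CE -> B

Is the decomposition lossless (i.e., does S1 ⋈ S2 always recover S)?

Yes

Common attributes: S1 ∩ S2 = {DE}.
Closure of {DE}: D → A applies, adding A. So (DE)⁺ = {ADE}.
This closure contains every attribute of S1, so S1 ∩ S2 → S1. The join is lossless.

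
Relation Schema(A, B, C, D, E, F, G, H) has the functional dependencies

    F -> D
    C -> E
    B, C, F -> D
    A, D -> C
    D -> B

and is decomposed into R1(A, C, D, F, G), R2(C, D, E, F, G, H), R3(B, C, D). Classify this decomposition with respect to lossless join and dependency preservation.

lossy but dependency-preserving

Lossless test (chase): Rows 1 and 2 agree on C; apply C→E and equate their E entries. Rows 1 and 3 agree on C; apply C→E and equate their E entries. Rows 1 and 2 agree on D; apply D→B and equate their B entries. Rows 1 and 3 agree on D; apply D→B and equate their B entries. No row becomes fully distinguished — the join is lossy.
Dependency preservation: B, C, F → D is not contained in any single fragment, but the restricted closure of its left-hand side across the fragments still reaches the right-hand side; the remaining FDs each lie inside some fragment. All dependencies are preserved.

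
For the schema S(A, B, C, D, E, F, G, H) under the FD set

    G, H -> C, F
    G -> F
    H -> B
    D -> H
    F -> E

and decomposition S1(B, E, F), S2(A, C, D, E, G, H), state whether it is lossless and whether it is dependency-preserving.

lossy and not dependency-preserving

Lossless test: (E)⁺ = {E}, which is a superkey of neither fragment — lossy.
Dependency preservation: the restricted closure of {G, H} across the fragments never reaches {C, F}, so G, H → C, F cannot be enforced without a join — not preserved.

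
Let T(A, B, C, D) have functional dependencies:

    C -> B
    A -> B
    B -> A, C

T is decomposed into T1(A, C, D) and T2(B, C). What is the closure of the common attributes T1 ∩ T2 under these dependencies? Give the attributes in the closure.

T1 ∩ T2 = {C}.
C → B applies, adding B
B → A, C applies, adding A
Closure: {A, B, C}.

A, B, C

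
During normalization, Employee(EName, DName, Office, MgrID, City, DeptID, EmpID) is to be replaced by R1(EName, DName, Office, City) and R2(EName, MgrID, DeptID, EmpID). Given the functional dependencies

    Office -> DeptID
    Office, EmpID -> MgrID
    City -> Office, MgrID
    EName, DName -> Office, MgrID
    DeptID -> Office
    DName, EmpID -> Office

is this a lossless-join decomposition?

Common attributes: R1 ∩ R2 = {EName}.
No dependency enlarges {EName}, so (EName)⁺ = {EName}.
The closure contains neither all of R1 = {EName, DName, Office, City} nor all of R2 = {EName, MgrID, DeptID, EmpID}, so the common attributes are not a superkey of either fragment. The join is lossy.

No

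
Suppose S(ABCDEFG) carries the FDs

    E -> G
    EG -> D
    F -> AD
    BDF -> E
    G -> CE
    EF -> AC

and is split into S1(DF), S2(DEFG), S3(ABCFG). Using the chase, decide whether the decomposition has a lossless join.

Chase test. Columns are ABCDEFG; row i has aⱼ where attribute j ∈ Si, else bᵢⱼ.
Initial tableau (one row per fragment):
  row 1: b11 b12 b13 a4 b15 a6 b17
  row 2: b21 b22 b23 a4 a5 a6 a7
  row 3: a1 a2 a3 b34 b35 a6 a7
Rows 1 and 2 agree on F; apply F→AD and equate their AD entries.
Rows 1 and 3 agree on F; apply F→AD and equate their AD entries.
Rows 2 and 3 agree on G; apply G→CE and equate their CE entries.
Row 3 is now all distinguished symbols — the join is lossless.

Yes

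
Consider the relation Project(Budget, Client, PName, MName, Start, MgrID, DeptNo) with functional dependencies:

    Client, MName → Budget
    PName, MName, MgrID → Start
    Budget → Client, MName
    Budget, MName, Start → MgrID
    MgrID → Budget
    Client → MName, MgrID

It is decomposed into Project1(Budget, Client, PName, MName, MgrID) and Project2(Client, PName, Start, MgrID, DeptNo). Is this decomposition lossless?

Common attributes: Project1 ∩ Project2 = {Client, PName, MgrID}.
Closure of {Client, PName, MgrID}: MgrID → Budget applies, adding Budget; Client → MName, MgrID applies, adding MName; PName, MName, MgrID → Start applies, adding Start. So (Client, PName, MgrID)⁺ = {Budget, Client, PName, MName, Start, MgrID}.
This closure contains every attribute of Project1, so Project1 ∩ Project2 → Project1. The join is lossless.

Yes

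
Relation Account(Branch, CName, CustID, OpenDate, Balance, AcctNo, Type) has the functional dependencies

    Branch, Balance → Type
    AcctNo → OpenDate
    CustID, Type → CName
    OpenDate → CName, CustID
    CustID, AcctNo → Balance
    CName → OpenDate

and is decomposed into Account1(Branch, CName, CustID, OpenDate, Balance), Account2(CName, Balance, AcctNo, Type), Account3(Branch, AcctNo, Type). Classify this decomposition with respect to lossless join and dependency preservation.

Lossless test (chase): Rows 2 and 3 agree on AcctNo; apply AcctNo→OpenDate and equate their OpenDate entries. Rows 2 and 3 agree on OpenDate; apply OpenDate→CName, CustID and equate their CName, CustID entries. Rows 2 and 3 agree on CustID, AcctNo; apply CustID, AcctNo→Balance and equate their Balance entries. Rows 1 and 2 agree on CName; apply CName→OpenDate and equate their OpenDate entries. Rows 1 and 3 agree on Branch, Balance; apply Branch, Balance→Type and equate their Type entries. Rows 1 and 2 agree on OpenDate; apply OpenDate→CName, CustID and equate their CName, CustID entries. Row 3 is now all distinguished symbols — the join is lossless.
Dependency preservation: the restricted closure of {Branch, Balance} across the fragments never reaches {Type}, so Branch, Balance → Type cannot be enforced without a join — not preserved.

lossless but not dependency-preserving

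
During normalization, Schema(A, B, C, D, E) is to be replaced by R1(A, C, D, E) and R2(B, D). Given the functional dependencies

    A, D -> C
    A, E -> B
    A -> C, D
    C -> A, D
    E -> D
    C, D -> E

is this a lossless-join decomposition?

No

Common attributes: R1 ∩ R2 = {D}.
No dependency enlarges {D}, so (D)⁺ = {D}.
The closure contains neither all of R1 = {A, C, D, E} nor all of R2 = {B, D}, so the common attributes are not a superkey of either fragment. The join is lossy.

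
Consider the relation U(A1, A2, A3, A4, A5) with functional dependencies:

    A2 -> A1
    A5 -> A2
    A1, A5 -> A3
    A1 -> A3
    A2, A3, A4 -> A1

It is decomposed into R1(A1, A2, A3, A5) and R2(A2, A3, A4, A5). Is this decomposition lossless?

Yes

Common attributes: R1 ∩ R2 = {A2, A3, A5}.
Closure of {A2, A3, A5}: A2 → A1 applies, adding A1. So (A2, A3, A5)⁺ = {A1, A2, A3, A5}.
This closure contains every attribute of R1, so R1 ∩ R2 → R1. The join is lossless.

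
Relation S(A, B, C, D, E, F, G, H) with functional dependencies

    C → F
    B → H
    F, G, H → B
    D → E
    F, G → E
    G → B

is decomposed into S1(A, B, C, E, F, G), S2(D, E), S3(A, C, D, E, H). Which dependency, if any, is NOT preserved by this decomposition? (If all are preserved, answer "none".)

Check B → H: no single fragment contains all of {B, H}, and the restricted closure of {B} across the fragments never reaches {H}.
C → F is preserved.
F, G, H → B is preserved.
D → E is preserved.
F, G → E is preserved.
G → B is preserved.

B → H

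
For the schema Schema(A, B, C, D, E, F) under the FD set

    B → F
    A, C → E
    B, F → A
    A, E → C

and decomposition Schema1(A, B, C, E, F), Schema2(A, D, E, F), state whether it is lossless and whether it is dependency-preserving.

Lossless test: (A, E, F)⁺ = {A, C, E, F}, which is a superkey of neither fragment — lossy.
Dependency preservation: every FD's attributes lie within a single fragment, so each can be enforced locally — preserved.

lossy but dependency-preserving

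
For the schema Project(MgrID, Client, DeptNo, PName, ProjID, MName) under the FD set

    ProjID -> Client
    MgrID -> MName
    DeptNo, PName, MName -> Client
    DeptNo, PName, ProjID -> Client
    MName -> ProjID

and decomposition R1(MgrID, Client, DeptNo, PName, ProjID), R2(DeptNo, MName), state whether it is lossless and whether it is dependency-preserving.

Lossless test: (DeptNo)⁺ = {DeptNo}, which is a superkey of neither fragment — lossy.
Dependency preservation: the restricted closure of {MgrID} across the fragments never reaches {MName}, so MgrID → MName cannot be enforced without a join — not preserved.

lossy and not dependency-preserving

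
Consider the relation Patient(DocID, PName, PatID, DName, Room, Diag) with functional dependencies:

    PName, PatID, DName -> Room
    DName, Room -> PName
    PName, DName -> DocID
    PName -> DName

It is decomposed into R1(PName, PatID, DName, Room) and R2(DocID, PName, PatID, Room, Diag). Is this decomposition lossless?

Yes

Common attributes: R1 ∩ R2 = {PName, PatID, Room}.
Closure of {PName, PatID, Room}: PName → DName applies, adding DName; PName, DName → DocID applies, adding DocID. So (PName, PatID, Room)⁺ = {DocID, PName, PatID, DName, Room}.
This closure contains every attribute of R1, so R1 ∩ R2 → R1. The join is lossless.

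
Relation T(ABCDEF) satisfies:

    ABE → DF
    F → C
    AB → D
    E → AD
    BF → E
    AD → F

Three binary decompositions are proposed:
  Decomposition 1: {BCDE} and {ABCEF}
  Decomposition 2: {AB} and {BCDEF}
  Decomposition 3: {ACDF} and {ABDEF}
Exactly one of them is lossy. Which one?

Decomposition 1: common = {BCE}, closure = {ABCDEF} → lossless.
Decomposition 2: common = {B}, closure = {B} → lossy.
Decomposition 3: common = {ADF}, closure = {ACDF} → lossless.

Decomposition 2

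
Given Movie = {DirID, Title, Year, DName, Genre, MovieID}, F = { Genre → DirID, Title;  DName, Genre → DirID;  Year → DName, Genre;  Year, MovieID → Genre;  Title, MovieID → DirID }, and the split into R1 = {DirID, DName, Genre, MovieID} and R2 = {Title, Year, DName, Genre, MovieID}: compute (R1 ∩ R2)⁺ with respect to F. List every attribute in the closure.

R1 ∩ R2 = {DName, Genre, MovieID}.
Genre → DirID, Title applies, adding DirID, Title
Closure: {DirID, Title, DName, Genre, MovieID}.

DirID, Title, DName, Genre, MovieID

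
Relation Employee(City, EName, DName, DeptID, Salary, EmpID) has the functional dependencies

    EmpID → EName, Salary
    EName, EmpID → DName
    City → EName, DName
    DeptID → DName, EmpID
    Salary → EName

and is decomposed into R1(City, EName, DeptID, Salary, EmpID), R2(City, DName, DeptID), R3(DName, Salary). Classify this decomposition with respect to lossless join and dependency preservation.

lossless but not dependency-preserving

Lossless test (chase): Rows 1 and 2 agree on City; apply City→EName, DName and equate their EName, DName entries. Rows 1 and 2 agree on DeptID; apply DeptID→DName, EmpID and equate their DName, EmpID entries. Rows 1 and 3 agree on Salary; apply Salary→EName and equate their EName entries. Rows 1 and 2 agree on EmpID; apply EmpID→EName, Salary and equate their EName, Salary entries. Row 1 is now all distinguished symbols — the join is lossless.
Dependency preservation: the restricted closure of {EName, EmpID} across the fragments never reaches {DName}, so EName, EmpID → DName cannot be enforced without a join — not preserved.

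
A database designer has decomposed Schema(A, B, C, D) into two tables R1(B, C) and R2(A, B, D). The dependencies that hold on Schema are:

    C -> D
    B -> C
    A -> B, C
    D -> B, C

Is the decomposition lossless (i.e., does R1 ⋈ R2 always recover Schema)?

Yes

Common attributes: R1 ∩ R2 = {B}.
Closure of {B}: B → C applies, adding C; C → D applies, adding D. So (B)⁺ = {B, C, D}.
This closure contains every attribute of R1, so R1 ∩ R2 → R1. The join is lossless.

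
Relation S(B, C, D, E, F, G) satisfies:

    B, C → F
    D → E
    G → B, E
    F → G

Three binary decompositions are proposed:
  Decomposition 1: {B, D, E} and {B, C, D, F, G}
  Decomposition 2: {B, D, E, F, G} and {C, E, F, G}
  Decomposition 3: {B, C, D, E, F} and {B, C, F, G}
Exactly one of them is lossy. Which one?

Decomposition 1: common = {B, D}, closure = {B, D, E} → lossless.
Decomposition 2: common = {E, F, G}, closure = {B, E, F, G} → lossy.
Decomposition 3: common = {B, C, F}, closure = {B, C, E, F, G} → lossless.

Decomposition 2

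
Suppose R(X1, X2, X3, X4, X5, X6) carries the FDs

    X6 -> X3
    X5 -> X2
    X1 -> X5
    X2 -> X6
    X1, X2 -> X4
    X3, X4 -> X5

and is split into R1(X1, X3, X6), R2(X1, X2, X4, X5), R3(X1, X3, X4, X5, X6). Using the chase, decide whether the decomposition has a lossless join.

Chase test. Columns are X1, X2, X3, X4, X5, X6; row i has aⱼ where attribute j ∈ Ri, else bᵢⱼ.
Initial tableau (one row per fragment):
  row 1: a1 b12 a3 b14 b15 a6
  row 2: a1 a2 b23 a4 a5 b26
  row 3: a1 b32 a3 a4 a5 a6
Rows 2 and 3 agree on X5; apply X5→X2 and equate their X2 entries.
Rows 1 and 2 agree on X1; apply X1→X5 and equate their X5 entries.
Rows 2 and 3 agree on X2; apply X2→X6 and equate their X6 entries.
Rows 1 and 2 agree on X6; apply X6→X3 and equate their X3 entries.
Rows 1 and 2 agree on X5; apply X5→X2 and equate their X2 entries.
Rows 1 and 2 agree on X1, X2; apply X1, X2→X4 and equate their X4 entries.
Row 1 is now all distinguished symbols — the join is lossless.

Yes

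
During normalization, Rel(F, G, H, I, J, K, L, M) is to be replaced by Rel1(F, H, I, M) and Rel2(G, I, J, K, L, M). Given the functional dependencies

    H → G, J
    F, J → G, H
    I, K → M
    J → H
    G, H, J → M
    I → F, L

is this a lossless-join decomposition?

No

Common attributes: Rel1 ∩ Rel2 = {I, M}.
Closure of {I, M}: I → F, L applies, adding F, L. So (I, M)⁺ = {F, I, L, M}.
The closure contains neither all of Rel1 = {F, H, I, M} nor all of Rel2 = {G, I, J, K, L, M}, so the common attributes are not a superkey of either fragment. The join is lossy.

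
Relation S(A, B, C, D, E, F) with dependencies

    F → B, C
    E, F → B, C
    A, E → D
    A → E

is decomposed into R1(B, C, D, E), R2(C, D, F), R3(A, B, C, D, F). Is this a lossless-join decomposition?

Chase test. Columns are A, B, C, D, E, F; row i has aⱼ where attribute j ∈ Ri, else bᵢⱼ.
Initial tableau (one row per fragment):
  row 1: b11 a2 a3 a4 a5 b16
  row 2: b21 b22 a3 a4 b25 a6
  row 3: a1 a2 a3 a4 b35 a6
Rows 2 and 3 agree on F; apply F→B, C and equate their B, C entries.
No row becomes fully distinguished — the join is lossy.

No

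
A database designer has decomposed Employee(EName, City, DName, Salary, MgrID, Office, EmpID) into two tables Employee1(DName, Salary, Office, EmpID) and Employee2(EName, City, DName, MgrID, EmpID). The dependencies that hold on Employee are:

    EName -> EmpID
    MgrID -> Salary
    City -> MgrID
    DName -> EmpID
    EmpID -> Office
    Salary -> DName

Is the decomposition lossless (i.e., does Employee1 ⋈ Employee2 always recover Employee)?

No

Common attributes: Employee1 ∩ Employee2 = {DName, EmpID}.
Closure of {DName, EmpID}: EmpID → Office applies, adding Office. So (DName, EmpID)⁺ = {DName, Office, EmpID}.
The closure contains neither all of Employee1 = {DName, Salary, Office, EmpID} nor all of Employee2 = {EName, City, DName, MgrID, EmpID}, so the common attributes are not a superkey of either fragment. The join is lossy.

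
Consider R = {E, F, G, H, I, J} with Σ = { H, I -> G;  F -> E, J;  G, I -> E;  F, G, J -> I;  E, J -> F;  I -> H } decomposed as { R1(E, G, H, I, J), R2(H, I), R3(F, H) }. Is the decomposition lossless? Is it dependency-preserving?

lossy and not dependency-preserving

Lossless test (chase): Rows 1 and 2 agree on H, I; apply H, I→G and equate their G entries. Rows 1 and 2 agree on G, I; apply G, I→E and equate their E entries. No row becomes fully distinguished — the join is lossy.
Dependency preservation: the restricted closure of {F} across the fragments never reaches {E, J}, so F → E, J cannot be enforced without a join — not preserved.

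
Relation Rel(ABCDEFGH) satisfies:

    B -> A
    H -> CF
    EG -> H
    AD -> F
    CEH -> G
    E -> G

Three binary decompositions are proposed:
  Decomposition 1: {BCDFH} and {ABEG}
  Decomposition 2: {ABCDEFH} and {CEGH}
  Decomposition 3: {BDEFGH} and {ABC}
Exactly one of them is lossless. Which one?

Decomposition 2

Decomposition 1: common = {B}, closure = {AB} → lossy.
Decomposition 2: common = {CEH}, closure = {CEFGH} → lossless.
Decomposition 3: common = {B}, closure = {AB} → lossy.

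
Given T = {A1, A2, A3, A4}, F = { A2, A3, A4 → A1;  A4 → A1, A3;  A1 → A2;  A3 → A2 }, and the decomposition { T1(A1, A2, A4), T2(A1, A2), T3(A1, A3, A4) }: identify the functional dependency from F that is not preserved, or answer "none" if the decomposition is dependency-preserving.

A3 → A2

Check A3 → A2: no single fragment contains all of {A2, A3}, and the restricted closure of {A3} across the fragments never reaches {A2}.
A2, A3, A4 → A1 is preserved.
A4 → A1, A3 is preserved.
A1 → A2 is preserved.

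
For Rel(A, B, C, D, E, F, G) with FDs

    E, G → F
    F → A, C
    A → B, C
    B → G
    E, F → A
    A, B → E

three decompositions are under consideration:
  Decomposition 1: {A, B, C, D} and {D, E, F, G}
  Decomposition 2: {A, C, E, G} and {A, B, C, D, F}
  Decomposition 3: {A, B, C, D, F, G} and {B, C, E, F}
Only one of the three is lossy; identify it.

Decomposition 1

Decomposition 1: common = {D}, closure = {D} → lossy.
Decomposition 2: common = {A, C}, closure = {A, B, C, E, F, G} → lossless.
Decomposition 3: common = {B, C, F}, closure = {A, B, C, E, F, G} → lossless.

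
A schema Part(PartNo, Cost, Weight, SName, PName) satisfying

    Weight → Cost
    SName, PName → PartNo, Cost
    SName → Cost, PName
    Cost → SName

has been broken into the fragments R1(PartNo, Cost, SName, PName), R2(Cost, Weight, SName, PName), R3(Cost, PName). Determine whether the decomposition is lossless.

Yes

Chase test. Columns are PartNo, Cost, Weight, SName, PName; row i has aⱼ where attribute j ∈ Ri, else bᵢⱼ.
Initial tableau (one row per fragment):
  row 1: a1 a2 b13 a4 a5
  row 2: b21 a2 a3 a4 a5
  row 3: b31 a2 b33 b34 a5
Rows 1 and 2 agree on SName, PName; apply SName, PName→PartNo, Cost and equate their PartNo, Cost entries.
Rows 1 and 3 agree on Cost; apply Cost→SName and equate their SName entries.
Rows 1 and 3 agree on SName, PName; apply SName, PName→PartNo, Cost and equate their PartNo, Cost entries.
Row 2 is now all distinguished symbols — the join is lossless.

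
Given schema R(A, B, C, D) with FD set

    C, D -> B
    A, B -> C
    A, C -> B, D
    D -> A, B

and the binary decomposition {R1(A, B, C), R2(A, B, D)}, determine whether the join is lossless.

Yes

Common attributes: R1 ∩ R2 = {A, B}.
Closure of {A, B}: A, B → C applies, adding C; A, C → B, D applies, adding D. So (A, B)⁺ = {A, B, C, D}.
This closure contains every attribute of R1, so R1 ∩ R2 → R1. The join is lossless.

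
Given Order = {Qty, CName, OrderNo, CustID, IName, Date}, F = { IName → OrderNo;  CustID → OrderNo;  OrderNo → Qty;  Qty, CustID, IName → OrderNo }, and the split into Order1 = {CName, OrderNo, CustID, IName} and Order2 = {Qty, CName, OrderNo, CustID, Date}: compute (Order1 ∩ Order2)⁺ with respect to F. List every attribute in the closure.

Qty, CName, OrderNo, CustID

Order1 ∩ Order2 = {CName, OrderNo, CustID}.
OrderNo → Qty applies, adding Qty
Closure: {Qty, CName, OrderNo, CustID}.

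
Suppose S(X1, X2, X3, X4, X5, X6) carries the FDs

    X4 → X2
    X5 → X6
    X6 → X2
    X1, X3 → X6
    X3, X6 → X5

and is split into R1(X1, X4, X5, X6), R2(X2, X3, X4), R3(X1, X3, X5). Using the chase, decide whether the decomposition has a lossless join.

Chase test. Columns are X1, X2, X3, X4, X5, X6; row i has aⱼ where attribute j ∈ Ri, else bᵢⱼ.
Initial tableau (one row per fragment):
  row 1: a1 b12 b13 a4 a5 a6
  row 2: b21 a2 a3 a4 b25 b26
  row 3: a1 b32 a3 b34 a5 b36
Rows 1 and 2 agree on X4; apply X4→X2 and equate their X2 entries.
Rows 1 and 3 agree on X5; apply X5→X6 and equate their X6 entries.
Rows 1 and 3 agree on X6; apply X6→X2 and equate their X2 entries.
No row becomes fully distinguished — the join is lossy.

No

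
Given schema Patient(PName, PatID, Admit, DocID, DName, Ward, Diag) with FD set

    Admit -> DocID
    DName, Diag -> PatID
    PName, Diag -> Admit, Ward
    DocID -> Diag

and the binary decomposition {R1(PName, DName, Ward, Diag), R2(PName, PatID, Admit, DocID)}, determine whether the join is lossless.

No

Common attributes: R1 ∩ R2 = {PName}.
No dependency enlarges {PName}, so (PName)⁺ = {PName}.
The closure contains neither all of R1 = {PName, DName, Ward, Diag} nor all of R2 = {PName, PatID, Admit, DocID}, so the common attributes are not a superkey of either fragment. The join is lossy.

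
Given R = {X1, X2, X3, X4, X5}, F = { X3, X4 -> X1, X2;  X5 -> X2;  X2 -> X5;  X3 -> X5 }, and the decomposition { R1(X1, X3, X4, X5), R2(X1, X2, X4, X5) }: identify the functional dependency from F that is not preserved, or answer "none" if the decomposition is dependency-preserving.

none

X3, X4 → X1, X2: restricted closure across fragments reaches X1, X2.
X5 → X2 lies within R2.
X2 → X5 lies within R2.
X3 → X5 lies within R1.
Every dependency is enforceable on the fragments, so the decomposition is dependency-preserving.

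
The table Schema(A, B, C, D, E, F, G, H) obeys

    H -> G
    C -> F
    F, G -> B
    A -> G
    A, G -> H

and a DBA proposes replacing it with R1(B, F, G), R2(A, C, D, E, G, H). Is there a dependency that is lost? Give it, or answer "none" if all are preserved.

Check C → F: no single fragment contains all of {C, F}, and the restricted closure of {C} across the fragments never reaches {F}.
H → G is preserved.
F, G → B is preserved.
A → G is preserved.
A, G → H is preserved.

C -> F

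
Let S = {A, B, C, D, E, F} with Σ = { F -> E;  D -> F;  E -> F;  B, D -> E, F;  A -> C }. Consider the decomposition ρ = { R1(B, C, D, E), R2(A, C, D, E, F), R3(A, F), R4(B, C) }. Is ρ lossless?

No

Chase test. Columns are A, B, C, D, E, F; row i has aⱼ where attribute j ∈ Ri, else bᵢⱼ.
Initial tableau (one row per fragment):
  row 1: b11 a2 a3 a4 a5 b16
  row 2: a1 b22 a3 a4 a5 a6
  row 3: a1 b32 b33 b34 b35 a6
  row 4: b41 a2 a3 b44 b45 b46
Rows 2 and 3 agree on F; apply F→E and equate their E entries.
Rows 1 and 2 agree on D; apply D→F and equate their F entries.
Rows 2 and 3 agree on A; apply A→C and equate their C entries.
No row becomes fully distinguished — the join is lossy.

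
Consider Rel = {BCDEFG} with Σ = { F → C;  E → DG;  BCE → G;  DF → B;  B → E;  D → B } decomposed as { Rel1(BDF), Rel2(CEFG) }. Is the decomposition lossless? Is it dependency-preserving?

Lossless test: (F)⁺ = {CF}, which is a superkey of neither fragment — lossy.
Dependency preservation: the restricted closure of {E} across the fragments never reaches {DG}, so E → DG cannot be enforced without a join — not preserved.

lossy and not dependency-preserving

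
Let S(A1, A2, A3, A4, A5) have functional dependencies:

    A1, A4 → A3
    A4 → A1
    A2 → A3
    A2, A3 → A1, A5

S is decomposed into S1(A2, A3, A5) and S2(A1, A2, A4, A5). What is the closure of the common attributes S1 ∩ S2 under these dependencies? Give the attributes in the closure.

S1 ∩ S2 = {A2, A5}.
A2 → A3 applies, adding A3
A2, A3 → A1, A5 applies, adding A1
Closure: {A1, A2, A3, A5}.

A1, A2, A3, A5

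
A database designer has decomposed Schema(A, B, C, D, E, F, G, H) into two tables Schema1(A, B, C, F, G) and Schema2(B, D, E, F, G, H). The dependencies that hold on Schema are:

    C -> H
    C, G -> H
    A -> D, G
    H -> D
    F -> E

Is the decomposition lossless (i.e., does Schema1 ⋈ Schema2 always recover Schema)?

Common attributes: Schema1 ∩ Schema2 = {B, F, G}.
Closure of {B, F, G}: F → E applies, adding E. So (B, F, G)⁺ = {B, E, F, G}.
The closure contains neither all of Schema1 = {A, B, C, F, G} nor all of Schema2 = {B, D, E, F, G, H}, so the common attributes are not a superkey of either fragment. The join is lossy.

No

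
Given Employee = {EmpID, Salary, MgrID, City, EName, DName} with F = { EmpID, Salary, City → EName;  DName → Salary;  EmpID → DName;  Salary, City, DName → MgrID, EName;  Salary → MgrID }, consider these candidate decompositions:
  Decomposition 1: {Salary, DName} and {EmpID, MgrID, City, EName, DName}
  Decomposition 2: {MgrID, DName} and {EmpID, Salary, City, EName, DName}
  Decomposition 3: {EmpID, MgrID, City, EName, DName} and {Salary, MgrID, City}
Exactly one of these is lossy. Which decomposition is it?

Decomposition 1: common = {DName}, closure = {Salary, MgrID, DName} → lossless.
Decomposition 2: common = {DName}, closure = {Salary, MgrID, DName} → lossless.
Decomposition 3: common = {MgrID, City}, closure = {MgrID, City} → lossy.

Decomposition 3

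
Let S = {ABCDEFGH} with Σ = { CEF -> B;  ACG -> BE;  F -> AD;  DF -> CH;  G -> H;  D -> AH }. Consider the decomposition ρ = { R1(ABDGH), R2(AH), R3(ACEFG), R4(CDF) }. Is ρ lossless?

Chase test. Columns are ABCDEFGH; row i has aⱼ where attribute j ∈ Ri, else bᵢⱼ.
Initial tableau (one row per fragment):
  row 1: a1 a2 b13 a4 b15 b16 a7 a8
  row 2: a1 b22 b23 b24 b25 b26 b27 a8
  row 3: a1 b32 a3 b34 a5 a6 a7 b38
  row 4: b41 b42 a3 a4 b45 a6 b47 b48
Rows 3 and 4 agree on F; apply F→AD and equate their AD entries.
Rows 3 and 4 agree on DF; apply DF→CH and equate their CH entries.
Rows 1 and 3 agree on G; apply G→H and equate their H entries.
No row becomes fully distinguished — the join is lossy.

No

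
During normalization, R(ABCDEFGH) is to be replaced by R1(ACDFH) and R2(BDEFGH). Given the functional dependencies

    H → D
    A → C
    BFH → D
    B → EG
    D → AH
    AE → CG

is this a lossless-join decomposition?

Common attributes: R1 ∩ R2 = {DFH}.
Closure of {DFH}: D → AH applies, adding A; A → C applies, adding C. So (DFH)⁺ = {ACDFH}.
This closure contains every attribute of R1, so R1 ∩ R2 → R1. The join is lossless.

Yes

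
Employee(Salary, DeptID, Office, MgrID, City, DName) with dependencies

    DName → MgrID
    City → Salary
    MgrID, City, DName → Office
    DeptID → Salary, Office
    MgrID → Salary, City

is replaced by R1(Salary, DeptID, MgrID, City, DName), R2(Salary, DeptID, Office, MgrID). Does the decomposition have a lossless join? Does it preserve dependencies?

lossless but not dependency-preserving

Lossless test: (Salary, DeptID, MgrID)⁺ = {Salary, DeptID, Office, MgrID, City}, which contains all of one fragment — lossless.
Dependency preservation: the restricted closure of {MgrID, City, DName} across the fragments never reaches {Office}, so MgrID, City, DName → Office cannot be enforced without a join — not preserved.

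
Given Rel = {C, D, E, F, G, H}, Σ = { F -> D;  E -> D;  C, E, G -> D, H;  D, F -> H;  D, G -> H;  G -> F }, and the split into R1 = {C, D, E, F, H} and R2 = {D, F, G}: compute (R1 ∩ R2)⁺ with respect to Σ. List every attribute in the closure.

R1 ∩ R2 = {D, F}.
D, F → H applies, adding H
Closure: {D, F, H}.

D, F, H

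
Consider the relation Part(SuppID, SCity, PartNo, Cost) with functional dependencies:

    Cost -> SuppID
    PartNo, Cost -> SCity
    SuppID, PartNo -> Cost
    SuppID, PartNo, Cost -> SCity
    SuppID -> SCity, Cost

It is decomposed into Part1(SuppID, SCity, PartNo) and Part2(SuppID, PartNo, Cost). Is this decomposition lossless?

Yes

Common attributes: Part1 ∩ Part2 = {SuppID, PartNo}.
Closure of {SuppID, PartNo}: SuppID, PartNo → Cost applies, adding Cost; SuppID, PartNo, Cost → SCity applies, adding SCity. So (SuppID, PartNo)⁺ = {SuppID, SCity, PartNo, Cost}.
This closure contains every attribute of Part1, so Part1 ∩ Part2 → Part1. The join is lossless.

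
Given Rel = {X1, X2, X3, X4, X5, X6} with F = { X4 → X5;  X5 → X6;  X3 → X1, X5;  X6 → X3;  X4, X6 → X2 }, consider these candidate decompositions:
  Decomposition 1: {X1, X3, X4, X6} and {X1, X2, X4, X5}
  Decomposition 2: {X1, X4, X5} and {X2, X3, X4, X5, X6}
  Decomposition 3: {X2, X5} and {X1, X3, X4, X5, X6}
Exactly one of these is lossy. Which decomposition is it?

Decomposition 3

Decomposition 1: common = {X1, X4}, closure = {X1, X2, X3, X4, X5, X6} → lossless.
Decomposition 2: common = {X4, X5}, closure = {X1, X2, X3, X4, X5, X6} → lossless.
Decomposition 3: common = {X5}, closure = {X1, X3, X5, X6} → lossy.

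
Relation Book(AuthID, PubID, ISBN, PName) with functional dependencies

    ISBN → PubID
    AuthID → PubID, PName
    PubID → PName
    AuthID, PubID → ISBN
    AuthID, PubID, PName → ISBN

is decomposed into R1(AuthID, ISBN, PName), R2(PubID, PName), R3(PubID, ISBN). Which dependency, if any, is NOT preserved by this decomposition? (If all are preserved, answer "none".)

none

ISBN → PubID lies within R3.
AuthID → PubID, PName: restricted closure across fragments reaches PubID, PName.
PubID → PName lies within R2.
AuthID, PubID → ISBN: restricted closure across fragments reaches ISBN.
AuthID, PubID, PName → ISBN: restricted closure across fragments reaches ISBN.
Every dependency is enforceable on the fragments, so the decomposition is dependency-preserving.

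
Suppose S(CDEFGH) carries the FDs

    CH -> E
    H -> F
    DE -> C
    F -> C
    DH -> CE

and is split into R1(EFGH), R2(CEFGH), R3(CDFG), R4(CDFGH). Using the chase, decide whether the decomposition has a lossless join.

Chase test. Columns are CDEFGH; row i has aⱼ where attribute j ∈ Ri, else bᵢⱼ.
Initial tableau (one row per fragment):
  row 1: b11 b12 a3 a4 a5 a6
  row 2: a1 b22 a3 a4 a5 a6
  row 3: a1 a2 b33 a4 a5 b36
  row 4: a1 a2 b43 a4 a5 a6
Rows 2 and 4 agree on CH; apply CH→E and equate their E entries.
Rows 1 and 2 agree on F; apply F→C and equate their C entries.
Row 4 is now all distinguished symbols — the join is lossless.

Yes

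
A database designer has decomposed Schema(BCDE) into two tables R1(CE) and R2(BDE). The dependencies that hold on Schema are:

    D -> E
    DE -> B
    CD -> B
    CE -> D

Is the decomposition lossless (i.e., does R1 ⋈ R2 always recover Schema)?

Common attributes: R1 ∩ R2 = {E}.
No dependency enlarges {E}, so (E)⁺ = {E}.
The closure contains neither all of R1 = {CE} nor all of R2 = {BDE}, so the common attributes are not a superkey of either fragment. The join is lossy.

No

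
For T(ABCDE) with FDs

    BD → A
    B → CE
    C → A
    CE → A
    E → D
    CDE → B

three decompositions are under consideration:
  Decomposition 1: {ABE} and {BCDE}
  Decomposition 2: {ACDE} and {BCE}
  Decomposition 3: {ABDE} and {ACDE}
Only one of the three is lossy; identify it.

Decomposition 1: common = {BE}, closure = {ABCDE} → lossless.
Decomposition 2: common = {CE}, closure = {ABCDE} → lossless.
Decomposition 3: common = {ADE}, closure = {ADE} → lossy.

Decomposition 3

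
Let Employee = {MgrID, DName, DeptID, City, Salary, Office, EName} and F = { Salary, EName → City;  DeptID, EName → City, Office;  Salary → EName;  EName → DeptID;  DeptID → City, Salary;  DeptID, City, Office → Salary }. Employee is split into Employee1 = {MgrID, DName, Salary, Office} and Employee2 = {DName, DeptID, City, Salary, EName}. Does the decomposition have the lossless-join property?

Common attributes: Employee1 ∩ Employee2 = {DName, Salary}.
Closure of {DName, Salary}: Salary → EName applies, adding EName; EName → DeptID applies, adding DeptID; DeptID → City, Salary applies, adding City; DeptID, EName → City, Office applies, adding Office. So (DName, Salary)⁺ = {DName, DeptID, City, Salary, Office, EName}.
This closure contains every attribute of Employee2, so Employee1 ∩ Employee2 → Employee2. The join is lossless.

Yes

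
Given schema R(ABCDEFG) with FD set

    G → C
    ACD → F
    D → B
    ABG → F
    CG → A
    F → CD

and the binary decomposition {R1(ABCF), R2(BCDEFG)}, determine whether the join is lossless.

Common attributes: R1 ∩ R2 = {BCF}.
Closure of {BCF}: F → CD applies, adding D. So (BCF)⁺ = {BCDF}.
The closure contains neither all of R1 = {ABCF} nor all of R2 = {BCDEFG}, so the common attributes are not a superkey of either fragment. The join is lossy.

No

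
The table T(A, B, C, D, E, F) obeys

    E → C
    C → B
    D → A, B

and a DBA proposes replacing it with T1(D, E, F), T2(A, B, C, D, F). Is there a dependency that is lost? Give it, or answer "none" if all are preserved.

E → C

Check E → C: no single fragment contains all of {C, E}, and the restricted closure of {E} across the fragments never reaches {C}.
C → B is preserved.
D → A, B is preserved.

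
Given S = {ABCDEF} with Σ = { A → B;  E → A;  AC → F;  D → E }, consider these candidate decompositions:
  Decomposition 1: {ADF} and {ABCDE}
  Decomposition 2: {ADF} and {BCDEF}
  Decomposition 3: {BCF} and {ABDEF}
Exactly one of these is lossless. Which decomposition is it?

Decomposition 1: common = {AD}, closure = {ABDE} → lossy.
Decomposition 2: common = {DF}, closure = {ABDEF} → lossless.
Decomposition 3: common = {BF}, closure = {BF} → lossy.

Decomposition 2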